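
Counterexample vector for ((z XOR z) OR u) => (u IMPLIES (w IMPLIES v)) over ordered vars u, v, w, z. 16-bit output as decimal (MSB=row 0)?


F1 = ((z XOR z) OR u)
F2 = (u IMPLIES (w IMPLIES v))
Counterexample to F1=>F2 is where F1=1 and F2=0.
Evaluate each row (bits = u,v,w,z, MSB first):
  row 0 [0000]: F1=0 F2=1 -> F1&~F2 -> 0
  row 1 [0001]: F1=0 F2=1 -> F1&~F2 -> 0
  row 2 [0010]: F1=0 F2=1 -> F1&~F2 -> 0
  row 3 [0011]: F1=0 F2=1 -> F1&~F2 -> 0
  row 4 [0100]: F1=0 F2=1 -> F1&~F2 -> 0
  row 5 [0101]: F1=0 F2=1 -> F1&~F2 -> 0
  row 6 [0110]: F1=0 F2=1 -> F1&~F2 -> 0
  row 7 [0111]: F1=0 F2=1 -> F1&~F2 -> 0
  row 8 [1000]: F1=1 F2=1 -> F1&~F2 -> 0
  row 9 [1001]: F1=1 F2=1 -> F1&~F2 -> 0
  row 10 [1010]: F1=1 F2=0 -> F1&~F2 -> 1
  row 11 [1011]: F1=1 F2=0 -> F1&~F2 -> 1
  row 12 [1100]: F1=1 F2=1 -> F1&~F2 -> 0
  row 13 [1101]: F1=1 F2=1 -> F1&~F2 -> 0
  row 14 [1110]: F1=1 F2=1 -> F1&~F2 -> 0
  row 15 [1111]: F1=1 F2=1 -> F1&~F2 -> 0
Full result column, 4 rows per line (u,v fixed per line; w,z runs 00..11 left to right):
  rows 0-3 [u,v=00]: 0000  = hex 0
  rows 4-7 [u,v=01]: 0000  = hex 0
  rows 8-11 [u,v=10]: 0011  = hex 3
  rows 12-15 [u,v=11]: 0000  = hex 0
Counterexample vector (row 0 .. row 15) = 0000000000110000
Output column grouped in 4s = 0000 0000 0011 0000 = 0x0030
Convert to decimal digit by digit (value = value*16 + digit):
  0 -> 0
  0*16 + 0 = 0
  0*16 + 3 = 3
  3*16 + 0 = 48
Decimal = 48

48


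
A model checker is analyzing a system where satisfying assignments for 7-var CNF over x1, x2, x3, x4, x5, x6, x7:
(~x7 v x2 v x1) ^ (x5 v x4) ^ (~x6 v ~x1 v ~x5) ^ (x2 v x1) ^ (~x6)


CNF with 5 clauses over 7 vars (128 assignments).
An assignment satisfies CNF iff every clause has >=1 true literal.
Check each row (bits = x1,x2,x3,x4,x5,x6,x7; clause T/F shown):
  row 0 [0000000]: clauses=TFTFT -> 0
  row 1 [0000001]: clauses=FFTFT -> 0
  row 2 [0000010]: clauses=TFTFF -> 0
  row 3 [0000011]: clauses=FFTFF -> 0
  row 4 [0000100]: clauses=TTTFT -> 0
  (every remaining row is evaluated the same way; all 128 results are listed next)
Full result column, 8 rows per line (x1,x2,x3,x4 fixed per line; x5,x6,x7 runs 000..111 left to right):
  rows 0-7 [x1,x2,x3,x4=0000]: 00000000  (ones: 0)
  rows 8-15 [x1,x2,x3,x4=0001]: 00000000  (ones: 0)
  rows 16-23 [x1,x2,x3,x4=0010]: 00000000  (ones: 0)
  rows 24-31 [x1,x2,x3,x4=0011]: 00000000  (ones: 0)
  rows 32-39 [x1,x2,x3,x4=0100]: 00001100  (ones: 2)
  rows 40-47 [x1,x2,x3,x4=0101]: 11001100  (ones: 4)
  rows 48-55 [x1,x2,x3,x4=0110]: 00001100  (ones: 2)
  rows 56-63 [x1,x2,x3,x4=0111]: 11001100  (ones: 4)
  rows 64-71 [x1,x2,x3,x4=1000]: 00001100  (ones: 2)
  rows 72-79 [x1,x2,x3,x4=1001]: 11001100  (ones: 4)
  rows 80-87 [x1,x2,x3,x4=1010]: 00001100  (ones: 2)
  rows 88-95 [x1,x2,x3,x4=1011]: 11001100  (ones: 4)
  rows 96-103 [x1,x2,x3,x4=1100]: 00001100  (ones: 2)
  rows 104-111 [x1,x2,x3,x4=1101]: 11001100  (ones: 4)
  rows 112-119 [x1,x2,x3,x4=1110]: 00001100  (ones: 2)
  rows 120-127 [x1,x2,x3,x4=1111]: 11001100  (ones: 4)
Satisfying assignments = 0+0+0+0+2+4+2+4+2+4+2+4+2+4+2+4 = 36

36


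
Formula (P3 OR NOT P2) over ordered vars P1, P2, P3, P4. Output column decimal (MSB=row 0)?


Formula: (P3 OR NOT P2) over P1, P2, P3, P4 (16 rows)
Evaluate each row (bits = P1,P2,P3,P4, MSB first):
  row 0 [0000]: (0 OR NOT 0) -> 1
  row 1 [0001]: (0 OR NOT 0) -> 1
  row 2 [0010]: (1 OR NOT 0) -> 1
  row 3 [0011]: (1 OR NOT 0) -> 1
  row 4 [0100]: (0 OR NOT 1) -> 0
  row 5 [0101]: (0 OR NOT 1) -> 0
  row 6 [0110]: (1 OR NOT 1) -> 1
  row 7 [0111]: (1 OR NOT 1) -> 1
  row 8 [1000]: (0 OR NOT 0) -> 1
  row 9 [1001]: (0 OR NOT 0) -> 1
  row 10 [1010]: (1 OR NOT 0) -> 1
  row 11 [1011]: (1 OR NOT 0) -> 1
  row 12 [1100]: (0 OR NOT 1) -> 0
  row 13 [1101]: (0 OR NOT 1) -> 0
  row 14 [1110]: (1 OR NOT 1) -> 1
  row 15 [1111]: (1 OR NOT 1) -> 1
Full result column, 4 rows per line (P1,P2 fixed per line; P3,P4 runs 00..11 left to right):
  rows 0-3 [P1,P2=00]: 1111  = hex F
  rows 4-7 [P1,P2=01]: 0011  = hex 3
  rows 8-11 [P1,P2=10]: 1111  = hex F
  rows 12-15 [P1,P2=11]: 0011  = hex 3
Output column (row 0 .. row 15) = 1111001111110011
Output column grouped in 4s = 1111 0011 1111 0011 = 0xF3F3
Convert to decimal digit by digit (value = value*16 + digit):
  F -> 15
  15*16 + 3 = 243
  243*16 + 15 (F) = 3903
  3903*16 + 3 = 62451
Decimal = 62451

62451


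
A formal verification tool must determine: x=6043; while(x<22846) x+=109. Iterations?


Step 1: x goes from 6043 toward 22846 by 109; the body runs while x<22846, so iterations = ceil((bound-start)/step)
Step 2: Distance=16803
Step 3: ceil(16803/109)=155

155


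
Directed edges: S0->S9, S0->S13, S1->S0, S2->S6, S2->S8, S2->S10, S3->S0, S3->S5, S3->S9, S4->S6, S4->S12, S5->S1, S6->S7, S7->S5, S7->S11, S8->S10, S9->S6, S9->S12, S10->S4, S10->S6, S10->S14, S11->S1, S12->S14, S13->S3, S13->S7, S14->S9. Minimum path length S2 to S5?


BFS layer-by-layer from S2:
  dist 0: {S2}
  dist 1: {S6, S8, S10}
  dist 2: {S4, S7, S14}
  dist 3: {S5, S9, S11, S12}
  -> S5 reached at distance 3
Shortest path length = 3

3


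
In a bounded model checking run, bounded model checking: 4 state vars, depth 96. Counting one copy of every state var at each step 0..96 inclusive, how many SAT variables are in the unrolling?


BMC unrolls to depth k, creating one copy of each state var for steps 0..k.
Step count = 96 + 1 = 97 (steps 0 through 96)
Vars per step = 4
Total = 4 * 97 = 388

388


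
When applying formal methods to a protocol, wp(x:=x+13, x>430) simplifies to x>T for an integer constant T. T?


Formula: wp(x:=E, P) = P[E/x] (substitute E for x in postcondition)
Step 1: Postcondition: x>430
Step 2: Substitute x+13 for x: x+13>430
Step 3: Solve for x: x > 430-13 = 417

417


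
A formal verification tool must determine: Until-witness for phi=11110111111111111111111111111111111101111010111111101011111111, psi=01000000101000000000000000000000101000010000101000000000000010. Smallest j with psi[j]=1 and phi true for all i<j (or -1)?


(phi U psi) at 0: need smallest j with psi[j]=1 and phi[i]=1 for all i in [0,j).
Scan from step 0:
  step 0: phi=1, psi=0 -> continue
  step 1: psi=1 and phi held for [0,1) -> witness found
Witness step = 1

1


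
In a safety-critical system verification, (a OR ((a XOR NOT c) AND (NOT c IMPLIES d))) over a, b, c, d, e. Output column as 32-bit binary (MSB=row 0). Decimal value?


Formula: (a OR ((a XOR NOT c) AND (NOT c IMPLIES d))) over a, b, c, d, e (32 rows)
Evaluate each row (bits = a,b,c,d,e, MSB first):
  row 0 [00000]: (0 OR ((0 XOR NOT 0) AND (NOT 0 IMPLIES 0))) -> 0
  row 1 [00001]: (0 OR ((0 XOR NOT 0) AND (NOT 0 IMPLIES 0))) -> 0
  row 2 [00010]: (0 OR ((0 XOR NOT 0) AND (NOT 0 IMPLIES 1))) -> 1
  row 3 [00011]: (0 OR ((0 XOR NOT 0) AND (NOT 0 IMPLIES 1))) -> 1
  row 4 [00100]: (0 OR ((0 XOR NOT 1) AND (NOT 1 IMPLIES 0))) -> 0
  row 5 [00101]: (0 OR ((0 XOR NOT 1) AND (NOT 1 IMPLIES 0))) -> 0
  row 6 [00110]: (0 OR ((0 XOR NOT 1) AND (NOT 1 IMPLIES 1))) -> 0
  row 7 [00111]: (0 OR ((0 XOR NOT 1) AND (NOT 1 IMPLIES 1))) -> 0
  row 8 [01000]: (0 OR ((0 XOR NOT 0) AND (NOT 0 IMPLIES 0))) -> 0
  row 9 [01001]: (0 OR ((0 XOR NOT 0) AND (NOT 0 IMPLIES 0))) -> 0
  row 10 [01010]: (0 OR ((0 XOR NOT 0) AND (NOT 0 IMPLIES 1))) -> 1
  row 11 [01011]: (0 OR ((0 XOR NOT 0) AND (NOT 0 IMPLIES 1))) -> 1
  row 12 [01100]: (0 OR ((0 XOR NOT 1) AND (NOT 1 IMPLIES 0))) -> 0
  row 13 [01101]: (0 OR ((0 XOR NOT 1) AND (NOT 1 IMPLIES 0))) -> 0
  row 14 [01110]: (0 OR ((0 XOR NOT 1) AND (NOT 1 IMPLIES 1))) -> 0
  row 15 [01111]: (0 OR ((0 XOR NOT 1) AND (NOT 1 IMPLIES 1))) -> 0
  row 16 [10000]: (1 OR ((1 XOR NOT 0) AND (NOT 0 IMPLIES 0))) -> 1
  row 17 [10001]: (1 OR ((1 XOR NOT 0) AND (NOT 0 IMPLIES 0))) -> 1
  row 18 [10010]: (1 OR ((1 XOR NOT 0) AND (NOT 0 IMPLIES 1))) -> 1
  row 19 [10011]: (1 OR ((1 XOR NOT 0) AND (NOT 0 IMPLIES 1))) -> 1
  row 20 [10100]: (1 OR ((1 XOR NOT 1) AND (NOT 1 IMPLIES 0))) -> 1
  row 21 [10101]: (1 OR ((1 XOR NOT 1) AND (NOT 1 IMPLIES 0))) -> 1
  row 22 [10110]: (1 OR ((1 XOR NOT 1) AND (NOT 1 IMPLIES 1))) -> 1
  row 23 [10111]: (1 OR ((1 XOR NOT 1) AND (NOT 1 IMPLIES 1))) -> 1
  row 24 [11000]: (1 OR ((1 XOR NOT 0) AND (NOT 0 IMPLIES 0))) -> 1
  row 25 [11001]: (1 OR ((1 XOR NOT 0) AND (NOT 0 IMPLIES 0))) -> 1
  row 26 [11010]: (1 OR ((1 XOR NOT 0) AND (NOT 0 IMPLIES 1))) -> 1
  row 27 [11011]: (1 OR ((1 XOR NOT 0) AND (NOT 0 IMPLIES 1))) -> 1
  row 28 [11100]: (1 OR ((1 XOR NOT 1) AND (NOT 1 IMPLIES 0))) -> 1
  row 29 [11101]: (1 OR ((1 XOR NOT 1) AND (NOT 1 IMPLIES 0))) -> 1
  row 30 [11110]: (1 OR ((1 XOR NOT 1) AND (NOT 1 IMPLIES 1))) -> 1
  row 31 [11111]: (1 OR ((1 XOR NOT 1) AND (NOT 1 IMPLIES 1))) -> 1
Full result column, 4 rows per line (a,b,c fixed per line; d,e runs 00..11 left to right):
  rows 0-3 [a,b,c=000]: 0011  = hex 3
  rows 4-7 [a,b,c=001]: 0000  = hex 0
  rows 8-11 [a,b,c=010]: 0011  = hex 3
  rows 12-15 [a,b,c=011]: 0000  = hex 0
  rows 16-19 [a,b,c=100]: 1111  = hex F
  rows 20-23 [a,b,c=101]: 1111  = hex F
  rows 24-27 [a,b,c=110]: 1111  = hex F
  rows 28-31 [a,b,c=111]: 1111  = hex F
Output column (row 0 .. row 31) = 00110000001100001111111111111111
Output column grouped in 4s = 0011 0000 0011 0000 1111 1111 1111 1111 = 0x3030FFFF
Convert to decimal digit by digit (value = value*16 + digit):
  3 -> 3
  3*16 + 0 = 48
  48*16 + 3 = 771
  771*16 + 0 = 12336
  12336*16 + 15 (F) = 197391
  197391*16 + 15 (F) = 3158271
  3158271*16 + 15 (F) = 50532351
  50532351*16 + 15 (F) = 808517631
Decimal = 808517631

808517631


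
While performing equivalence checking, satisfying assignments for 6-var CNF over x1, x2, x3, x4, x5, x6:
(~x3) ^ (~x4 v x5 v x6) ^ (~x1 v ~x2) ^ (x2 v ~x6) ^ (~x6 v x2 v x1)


CNF with 5 clauses over 6 vars (64 assignments).
An assignment satisfies CNF iff every clause has >=1 true literal.
Check each row (bits = x1,x2,x3,x4,x5,x6; clause T/F shown):
  row 0 [000000]: clauses=TTTTT -> 1
  row 1 [000001]: clauses=TTTFF -> 0
  row 2 [000010]: clauses=TTTTT -> 1
  row 3 [000011]: clauses=TTTFF -> 0
  row 4 [000100]: clauses=TFTTT -> 0
  (every remaining row is evaluated the same way; all 64 results are listed next)
Full result column, 8 rows per line (x1,x2,x3 fixed per line; x4,x5,x6 runs 000..111 left to right):
  rows 0-7 [x1,x2,x3=000]: 10100010  (ones: 3)
  rows 8-15 [x1,x2,x3=001]: 00000000  (ones: 0)
  rows 16-23 [x1,x2,x3=010]: 11110111  (ones: 7)
  rows 24-31 [x1,x2,x3=011]: 00000000  (ones: 0)
  rows 32-39 [x1,x2,x3=100]: 10100010  (ones: 3)
  rows 40-47 [x1,x2,x3=101]: 00000000  (ones: 0)
  rows 48-55 [x1,x2,x3=110]: 00000000  (ones: 0)
  rows 56-63 [x1,x2,x3=111]: 00000000  (ones: 0)
Satisfying assignments = 3+0+7+0+3+0+0+0 = 13

13


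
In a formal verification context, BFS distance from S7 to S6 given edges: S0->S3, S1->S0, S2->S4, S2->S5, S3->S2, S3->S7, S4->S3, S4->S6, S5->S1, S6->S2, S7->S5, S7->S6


BFS layer-by-layer from S7:
  dist 0: {S7}
  dist 1: {S5, S6}
  -> S6 reached at distance 1
Shortest path length = 1

1


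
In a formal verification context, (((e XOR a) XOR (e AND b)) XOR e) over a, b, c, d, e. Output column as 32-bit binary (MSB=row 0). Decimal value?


Formula: (((e XOR a) XOR (e AND b)) XOR e) over a, b, c, d, e (32 rows)
Evaluate each row (bits = a,b,c,d,e, MSB first):
  row 0 [00000]: (((0 XOR 0) XOR (0 AND 0)) XOR 0) -> 0
  row 1 [00001]: (((1 XOR 0) XOR (1 AND 0)) XOR 1) -> 0
  row 2 [00010]: (((0 XOR 0) XOR (0 AND 0)) XOR 0) -> 0
  row 3 [00011]: (((1 XOR 0) XOR (1 AND 0)) XOR 1) -> 0
  row 4 [00100]: (((0 XOR 0) XOR (0 AND 0)) XOR 0) -> 0
  row 5 [00101]: (((1 XOR 0) XOR (1 AND 0)) XOR 1) -> 0
  row 6 [00110]: (((0 XOR 0) XOR (0 AND 0)) XOR 0) -> 0
  row 7 [00111]: (((1 XOR 0) XOR (1 AND 0)) XOR 1) -> 0
  row 8 [01000]: (((0 XOR 0) XOR (0 AND 1)) XOR 0) -> 0
  row 9 [01001]: (((1 XOR 0) XOR (1 AND 1)) XOR 1) -> 1
  row 10 [01010]: (((0 XOR 0) XOR (0 AND 1)) XOR 0) -> 0
  row 11 [01011]: (((1 XOR 0) XOR (1 AND 1)) XOR 1) -> 1
  row 12 [01100]: (((0 XOR 0) XOR (0 AND 1)) XOR 0) -> 0
  row 13 [01101]: (((1 XOR 0) XOR (1 AND 1)) XOR 1) -> 1
  row 14 [01110]: (((0 XOR 0) XOR (0 AND 1)) XOR 0) -> 0
  row 15 [01111]: (((1 XOR 0) XOR (1 AND 1)) XOR 1) -> 1
  row 16 [10000]: (((0 XOR 1) XOR (0 AND 0)) XOR 0) -> 1
  row 17 [10001]: (((1 XOR 1) XOR (1 AND 0)) XOR 1) -> 1
  row 18 [10010]: (((0 XOR 1) XOR (0 AND 0)) XOR 0) -> 1
  row 19 [10011]: (((1 XOR 1) XOR (1 AND 0)) XOR 1) -> 1
  row 20 [10100]: (((0 XOR 1) XOR (0 AND 0)) XOR 0) -> 1
  row 21 [10101]: (((1 XOR 1) XOR (1 AND 0)) XOR 1) -> 1
  row 22 [10110]: (((0 XOR 1) XOR (0 AND 0)) XOR 0) -> 1
  row 23 [10111]: (((1 XOR 1) XOR (1 AND 0)) XOR 1) -> 1
  row 24 [11000]: (((0 XOR 1) XOR (0 AND 1)) XOR 0) -> 1
  row 25 [11001]: (((1 XOR 1) XOR (1 AND 1)) XOR 1) -> 0
  row 26 [11010]: (((0 XOR 1) XOR (0 AND 1)) XOR 0) -> 1
  row 27 [11011]: (((1 XOR 1) XOR (1 AND 1)) XOR 1) -> 0
  row 28 [11100]: (((0 XOR 1) XOR (0 AND 1)) XOR 0) -> 1
  row 29 [11101]: (((1 XOR 1) XOR (1 AND 1)) XOR 1) -> 0
  row 30 [11110]: (((0 XOR 1) XOR (0 AND 1)) XOR 0) -> 1
  row 31 [11111]: (((1 XOR 1) XOR (1 AND 1)) XOR 1) -> 0
Full result column, 4 rows per line (a,b,c fixed per line; d,e runs 00..11 left to right):
  rows 0-3 [a,b,c=000]: 0000  = hex 0
  rows 4-7 [a,b,c=001]: 0000  = hex 0
  rows 8-11 [a,b,c=010]: 0101  = hex 5
  rows 12-15 [a,b,c=011]: 0101  = hex 5
  rows 16-19 [a,b,c=100]: 1111  = hex F
  rows 20-23 [a,b,c=101]: 1111  = hex F
  rows 24-27 [a,b,c=110]: 1010  = hex A
  rows 28-31 [a,b,c=111]: 1010  = hex A
Output column (row 0 .. row 31) = 00000000010101011111111110101010
Output column grouped in 4s = 0000 0000 0101 0101 1111 1111 1010 1010 = 0x0055FFAA
Convert to decimal digit by digit (value = value*16 + digit):
  0 -> 0
  0*16 + 0 = 0
  0*16 + 5 = 5
  5*16 + 5 = 85
  85*16 + 15 (F) = 1375
  1375*16 + 15 (F) = 22015
  22015*16 + 10 (A) = 352250
  352250*16 + 10 (A) = 5636010
Decimal = 5636010

5636010


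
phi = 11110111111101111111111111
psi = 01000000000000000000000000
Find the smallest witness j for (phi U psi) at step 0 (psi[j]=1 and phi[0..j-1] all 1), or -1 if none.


(phi U psi) at 0: need smallest j with psi[j]=1 and phi[i]=1 for all i in [0,j).
Scan from step 0:
  step 0: phi=1, psi=0 -> continue
  step 1: psi=1 and phi held for [0,1) -> witness found
Witness step = 1

1


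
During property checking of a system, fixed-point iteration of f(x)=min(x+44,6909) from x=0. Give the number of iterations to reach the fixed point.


Step 1: x=0, cap=6909, increment=44
Step 2: x grows by 44 each step until capped at 6909; fixed point is x=6909
Step 3: iterations = ceil(6909/44) = 158

158


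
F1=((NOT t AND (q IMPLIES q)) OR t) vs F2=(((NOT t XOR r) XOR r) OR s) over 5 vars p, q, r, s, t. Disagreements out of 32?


F1 = ((NOT t AND (q IMPLIES q)) OR t)
F2 = (((NOT t XOR r) XOR r) OR s)
Evaluate both on each of 32 rows (bits = p,q,r,s,t):
  row 0 [00000]: F1=1 F2=1 -> 0
  row 1 [00001]: F1=1 F2=0 (differ) -> 1
  row 2 [00010]: F1=1 F2=1 -> 0
  row 3 [00011]: F1=1 F2=1 -> 0
  row 4 [00100]: F1=1 F2=1 -> 0
  row 5 [00101]: F1=1 F2=0 (differ) -> 1
  row 6 [00110]: F1=1 F2=1 -> 0
  row 7 [00111]: F1=1 F2=1 -> 0
  row 8 [01000]: F1=1 F2=1 -> 0
  row 9 [01001]: F1=1 F2=0 (differ) -> 1
  row 10 [01010]: F1=1 F2=1 -> 0
  row 11 [01011]: F1=1 F2=1 -> 0
  row 12 [01100]: F1=1 F2=1 -> 0
  row 13 [01101]: F1=1 F2=0 (differ) -> 1
  row 14 [01110]: F1=1 F2=1 -> 0
  row 15 [01111]: F1=1 F2=1 -> 0
  row 16 [10000]: F1=1 F2=1 -> 0
  row 17 [10001]: F1=1 F2=0 (differ) -> 1
  row 18 [10010]: F1=1 F2=1 -> 0
  row 19 [10011]: F1=1 F2=1 -> 0
  row 20 [10100]: F1=1 F2=1 -> 0
  row 21 [10101]: F1=1 F2=0 (differ) -> 1
  row 22 [10110]: F1=1 F2=1 -> 0
  row 23 [10111]: F1=1 F2=1 -> 0
  row 24 [11000]: F1=1 F2=1 -> 0
  row 25 [11001]: F1=1 F2=0 (differ) -> 1
  row 26 [11010]: F1=1 F2=1 -> 0
  row 27 [11011]: F1=1 F2=1 -> 0
  row 28 [11100]: F1=1 F2=1 -> 0
  row 29 [11101]: F1=1 F2=0 (differ) -> 1
  row 30 [11110]: F1=1 F2=1 -> 0
  row 31 [11111]: F1=1 F2=1 -> 0
Full result column, 8 rows per line (p,q fixed per line; r,s,t runs 000..111 left to right):
  rows 0-7 [p,q=00]: 01000100  (ones: 2)
  rows 8-15 [p,q=01]: 01000100  (ones: 2)
  rows 16-23 [p,q=10]: 01000100  (ones: 2)
  rows 24-31 [p,q=11]: 01000100  (ones: 2)
Disagreements = 2+2+2+2 = 8

8


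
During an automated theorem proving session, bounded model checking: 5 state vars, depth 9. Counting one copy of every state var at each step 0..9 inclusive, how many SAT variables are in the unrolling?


BMC unrolls to depth k, creating one copy of each state var for steps 0..k.
Step count = 9 + 1 = 10 (steps 0 through 9)
Vars per step = 5
Total = 5 * 10 = 50

50


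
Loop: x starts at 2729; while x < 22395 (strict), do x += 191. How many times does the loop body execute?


Step 1: x goes from 2729 toward 22395 by 191; the body runs while x<22395, so iterations = ceil((bound-start)/step)
Step 2: Distance=19666
Step 3: ceil(19666/191)=103

103


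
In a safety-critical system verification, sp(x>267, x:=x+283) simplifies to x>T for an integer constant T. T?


Formula: sp(P, x:=E) = exists old_x. (x = E[old_x/x]) AND P[old_x/x] (old_x is the value of x before the assignment; eliminate old_x by solving x = E[old_x/x] for old_x)
Step 1: Precondition P: x>267, i.e. old_x > 267
Step 2: Assignment gives x = old_x + 283, so old_x = x - 283
Step 3: Substitute into P: x - 283 > 267
Step 4: Simplify: x > 267+283 = 550

550


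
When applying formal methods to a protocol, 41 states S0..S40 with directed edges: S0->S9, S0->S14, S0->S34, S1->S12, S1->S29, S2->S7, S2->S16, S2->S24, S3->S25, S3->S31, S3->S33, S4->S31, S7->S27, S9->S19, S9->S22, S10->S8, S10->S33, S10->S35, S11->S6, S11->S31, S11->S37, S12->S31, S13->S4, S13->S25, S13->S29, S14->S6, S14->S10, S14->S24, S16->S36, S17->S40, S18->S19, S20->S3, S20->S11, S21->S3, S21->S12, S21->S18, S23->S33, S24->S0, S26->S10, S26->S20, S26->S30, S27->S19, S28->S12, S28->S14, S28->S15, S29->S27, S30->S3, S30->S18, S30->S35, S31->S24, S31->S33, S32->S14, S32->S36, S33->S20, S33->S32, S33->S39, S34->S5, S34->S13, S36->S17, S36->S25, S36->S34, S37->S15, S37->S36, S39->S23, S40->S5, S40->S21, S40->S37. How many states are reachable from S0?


BFS from S0:
  layer 0: {S0}
  layer 1: {S9, S14, S34}
  layer 2: {S5, S6, S10, S13, S19, S22, S24}
  layer 3: {S4, S8, S25, S29, S33, S35}
  layer 4: {S20, S27, S31, S32, S39}
  layer 5: {S3, S11, S23, S36}
  layer 6: {S17, S37}
  layer 7: {S15, S40}
  layer 8: {S21}
  layer 9: {S12, S18}
Reachable set: {S0, S3, S4, S5, S6, S8, S9, S10, S11, S12, S13, S14, S15, S17, S18, S19, S20, S21, S22, S23, S24, S25, S27, S29, S31, S32, S33, S34, S35, S36, S37, S39, S40}
Count = 33

33


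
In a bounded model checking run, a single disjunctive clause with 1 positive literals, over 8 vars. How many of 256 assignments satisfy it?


Step 1: Total=2^8=256
Step 2: Unsat when all 1 false: 2^7=128
Step 3: Sat=256-128=128

128


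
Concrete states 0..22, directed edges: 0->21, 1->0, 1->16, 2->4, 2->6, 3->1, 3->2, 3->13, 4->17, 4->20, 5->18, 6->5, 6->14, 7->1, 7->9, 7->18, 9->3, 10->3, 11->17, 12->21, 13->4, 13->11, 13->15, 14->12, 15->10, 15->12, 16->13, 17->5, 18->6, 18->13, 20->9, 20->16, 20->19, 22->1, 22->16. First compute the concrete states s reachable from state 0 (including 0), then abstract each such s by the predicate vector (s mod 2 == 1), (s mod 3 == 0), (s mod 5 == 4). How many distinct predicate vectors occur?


BFS from 0:
Concrete reachable: {0, 21}
Abstract via predicates (s mod 2 == 1), (s mod 3 == 0), (s mod 5 == 4):
  (0,1,0) <- {0}
  (1,1,0) <- {21}
Distinct abstract states = 2

2


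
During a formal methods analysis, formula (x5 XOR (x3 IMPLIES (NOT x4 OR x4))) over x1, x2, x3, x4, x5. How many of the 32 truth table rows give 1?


Formula: (x5 XOR (x3 IMPLIES (NOT x4 OR x4))) over 5 vars (32 rows)
Evaluate each row (x1, x2, x3, x4, x5 as bits, MSB first):
  row 0 [00000]: (0 XOR (0 IMPLIES (NOT 0 OR 0))) -> 1
  row 1 [00001]: (1 XOR (0 IMPLIES (NOT 0 OR 0))) -> 0
  row 2 [00010]: (0 XOR (0 IMPLIES (NOT 1 OR 1))) -> 1
  row 3 [00011]: (1 XOR (0 IMPLIES (NOT 1 OR 1))) -> 0
  row 4 [00100]: (0 XOR (1 IMPLIES (NOT 0 OR 0))) -> 1
  row 5 [00101]: (1 XOR (1 IMPLIES (NOT 0 OR 0))) -> 0
  row 6 [00110]: (0 XOR (1 IMPLIES (NOT 1 OR 1))) -> 1
  row 7 [00111]: (1 XOR (1 IMPLIES (NOT 1 OR 1))) -> 0
  row 8 [01000]: (0 XOR (0 IMPLIES (NOT 0 OR 0))) -> 1
  row 9 [01001]: (1 XOR (0 IMPLIES (NOT 0 OR 0))) -> 0
  row 10 [01010]: (0 XOR (0 IMPLIES (NOT 1 OR 1))) -> 1
  row 11 [01011]: (1 XOR (0 IMPLIES (NOT 1 OR 1))) -> 0
  row 12 [01100]: (0 XOR (1 IMPLIES (NOT 0 OR 0))) -> 1
  row 13 [01101]: (1 XOR (1 IMPLIES (NOT 0 OR 0))) -> 0
  row 14 [01110]: (0 XOR (1 IMPLIES (NOT 1 OR 1))) -> 1
  row 15 [01111]: (1 XOR (1 IMPLIES (NOT 1 OR 1))) -> 0
  row 16 [10000]: (0 XOR (0 IMPLIES (NOT 0 OR 0))) -> 1
  row 17 [10001]: (1 XOR (0 IMPLIES (NOT 0 OR 0))) -> 0
  row 18 [10010]: (0 XOR (0 IMPLIES (NOT 1 OR 1))) -> 1
  row 19 [10011]: (1 XOR (0 IMPLIES (NOT 1 OR 1))) -> 0
  row 20 [10100]: (0 XOR (1 IMPLIES (NOT 0 OR 0))) -> 1
  row 21 [10101]: (1 XOR (1 IMPLIES (NOT 0 OR 0))) -> 0
  row 22 [10110]: (0 XOR (1 IMPLIES (NOT 1 OR 1))) -> 1
  row 23 [10111]: (1 XOR (1 IMPLIES (NOT 1 OR 1))) -> 0
  row 24 [11000]: (0 XOR (0 IMPLIES (NOT 0 OR 0))) -> 1
  row 25 [11001]: (1 XOR (0 IMPLIES (NOT 0 OR 0))) -> 0
  row 26 [11010]: (0 XOR (0 IMPLIES (NOT 1 OR 1))) -> 1
  row 27 [11011]: (1 XOR (0 IMPLIES (NOT 1 OR 1))) -> 0
  row 28 [11100]: (0 XOR (1 IMPLIES (NOT 0 OR 0))) -> 1
  row 29 [11101]: (1 XOR (1 IMPLIES (NOT 0 OR 0))) -> 0
  row 30 [11110]: (0 XOR (1 IMPLIES (NOT 1 OR 1))) -> 1
  row 31 [11111]: (1 XOR (1 IMPLIES (NOT 1 OR 1))) -> 0
Full result column, 8 rows per line (x1,x2 fixed per line; x3,x4,x5 runs 000..111 left to right):
  rows 0-7 [x1,x2=00]: 10101010  (ones: 4)
  rows 8-15 [x1,x2=01]: 10101010  (ones: 4)
  rows 16-23 [x1,x2=10]: 10101010  (ones: 4)
  rows 24-31 [x1,x2=11]: 10101010  (ones: 4)
Count of 1-rows = 4+4+4+4 = 16

16


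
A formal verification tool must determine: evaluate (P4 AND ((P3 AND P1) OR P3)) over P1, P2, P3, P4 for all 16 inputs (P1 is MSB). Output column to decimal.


Formula: (P4 AND ((P3 AND P1) OR P3)) over P1, P2, P3, P4 (16 rows)
Evaluate each row (bits = P1,P2,P3,P4, MSB first):
  row 0 [0000]: (0 AND ((0 AND 0) OR 0)) -> 0
  row 1 [0001]: (1 AND ((0 AND 0) OR 0)) -> 0
  row 2 [0010]: (0 AND ((1 AND 0) OR 1)) -> 0
  row 3 [0011]: (1 AND ((1 AND 0) OR 1)) -> 1
  row 4 [0100]: (0 AND ((0 AND 0) OR 0)) -> 0
  row 5 [0101]: (1 AND ((0 AND 0) OR 0)) -> 0
  row 6 [0110]: (0 AND ((1 AND 0) OR 1)) -> 0
  row 7 [0111]: (1 AND ((1 AND 0) OR 1)) -> 1
  row 8 [1000]: (0 AND ((0 AND 1) OR 0)) -> 0
  row 9 [1001]: (1 AND ((0 AND 1) OR 0)) -> 0
  row 10 [1010]: (0 AND ((1 AND 1) OR 1)) -> 0
  row 11 [1011]: (1 AND ((1 AND 1) OR 1)) -> 1
  row 12 [1100]: (0 AND ((0 AND 1) OR 0)) -> 0
  row 13 [1101]: (1 AND ((0 AND 1) OR 0)) -> 0
  row 14 [1110]: (0 AND ((1 AND 1) OR 1)) -> 0
  row 15 [1111]: (1 AND ((1 AND 1) OR 1)) -> 1
Full result column, 4 rows per line (P1,P2 fixed per line; P3,P4 runs 00..11 left to right):
  rows 0-3 [P1,P2=00]: 0001  = hex 1
  rows 4-7 [P1,P2=01]: 0001  = hex 1
  rows 8-11 [P1,P2=10]: 0001  = hex 1
  rows 12-15 [P1,P2=11]: 0001  = hex 1
Output column (row 0 .. row 15) = 0001000100010001
Output column grouped in 4s = 0001 0001 0001 0001 = 0x1111
Convert to decimal digit by digit (value = value*16 + digit):
  1 -> 1
  1*16 + 1 = 17
  17*16 + 1 = 273
  273*16 + 1 = 4369
Decimal = 4369

4369


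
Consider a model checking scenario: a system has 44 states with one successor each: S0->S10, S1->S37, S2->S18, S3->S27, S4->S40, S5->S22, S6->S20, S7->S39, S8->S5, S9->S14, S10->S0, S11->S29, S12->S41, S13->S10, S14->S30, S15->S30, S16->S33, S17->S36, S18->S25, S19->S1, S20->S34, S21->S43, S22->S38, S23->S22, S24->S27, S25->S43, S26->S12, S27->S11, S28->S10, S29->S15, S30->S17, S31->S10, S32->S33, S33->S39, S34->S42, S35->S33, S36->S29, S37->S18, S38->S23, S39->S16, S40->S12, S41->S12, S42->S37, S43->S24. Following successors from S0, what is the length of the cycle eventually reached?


Trace from S0 until a state repeats:
  S0 -> S10 -> S0
S0 first seen at step 0, revisited at step 2.
Cycle length = 2 - 0 = 2

2


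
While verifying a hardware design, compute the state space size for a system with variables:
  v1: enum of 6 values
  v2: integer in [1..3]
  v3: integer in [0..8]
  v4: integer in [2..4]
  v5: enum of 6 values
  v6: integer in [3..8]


State space = product of domain sizes of all variables.
Domain sizes:
  v1 (enum of 6 values): 6
  v2 (integer in [1..3]): 3
  v3 (integer in [0..8]): 9
  v4 (integer in [2..4]): 3
  v5 (enum of 6 values): 6
  v6 (integer in [3..8]): 6
Product = 6 * 3 * 9 * 3 * 6 * 6 = 17496

17496


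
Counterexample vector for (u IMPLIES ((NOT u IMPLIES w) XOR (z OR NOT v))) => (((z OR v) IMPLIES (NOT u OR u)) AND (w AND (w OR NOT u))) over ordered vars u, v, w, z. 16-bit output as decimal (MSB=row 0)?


F1 = (u IMPLIES ((NOT u IMPLIES w) XOR (z OR NOT v)))
F2 = (((z OR v) IMPLIES (NOT u OR u)) AND (w AND (w OR NOT u)))
Counterexample to F1=>F2 is where F1=1 and F2=0.
Evaluate each row (bits = u,v,w,z, MSB first):
  row 0 [0000]: F1=1 F2=0 -> F1&~F2 -> 1
  row 1 [0001]: F1=1 F2=0 -> F1&~F2 -> 1
  row 2 [0010]: F1=1 F2=1 -> F1&~F2 -> 0
  row 3 [0011]: F1=1 F2=1 -> F1&~F2 -> 0
  row 4 [0100]: F1=1 F2=0 -> F1&~F2 -> 1
  row 5 [0101]: F1=1 F2=0 -> F1&~F2 -> 1
  row 6 [0110]: F1=1 F2=1 -> F1&~F2 -> 0
  row 7 [0111]: F1=1 F2=1 -> F1&~F2 -> 0
  row 8 [1000]: F1=0 F2=0 -> F1&~F2 -> 0
  row 9 [1001]: F1=0 F2=0 -> F1&~F2 -> 0
  row 10 [1010]: F1=0 F2=1 -> F1&~F2 -> 0
  row 11 [1011]: F1=0 F2=1 -> F1&~F2 -> 0
  row 12 [1100]: F1=1 F2=0 -> F1&~F2 -> 1
  row 13 [1101]: F1=0 F2=0 -> F1&~F2 -> 0
  row 14 [1110]: F1=1 F2=1 -> F1&~F2 -> 0
  row 15 [1111]: F1=0 F2=1 -> F1&~F2 -> 0
Full result column, 4 rows per line (u,v fixed per line; w,z runs 00..11 left to right):
  rows 0-3 [u,v=00]: 1100  = hex C
  rows 4-7 [u,v=01]: 1100  = hex C
  rows 8-11 [u,v=10]: 0000  = hex 0
  rows 12-15 [u,v=11]: 1000  = hex 8
Counterexample vector (row 0 .. row 15) = 1100110000001000
Output column grouped in 4s = 1100 1100 0000 1000 = 0xCC08
Convert to decimal digit by digit (value = value*16 + digit):
  C -> 12
  12*16 + 12 (C) = 204
  204*16 + 0 = 3264
  3264*16 + 8 = 52232
Decimal = 52232

52232


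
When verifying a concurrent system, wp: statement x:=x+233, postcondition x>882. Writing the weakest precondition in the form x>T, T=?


Formula: wp(x:=E, P) = P[E/x] (substitute E for x in postcondition)
Step 1: Postcondition: x>882
Step 2: Substitute x+233 for x: x+233>882
Step 3: Solve for x: x > 882-233 = 649

649


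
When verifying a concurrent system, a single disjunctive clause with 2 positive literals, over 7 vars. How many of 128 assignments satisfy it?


Step 1: Total=2^7=128
Step 2: Unsat when all 2 false: 2^5=32
Step 3: Sat=128-32=96

96


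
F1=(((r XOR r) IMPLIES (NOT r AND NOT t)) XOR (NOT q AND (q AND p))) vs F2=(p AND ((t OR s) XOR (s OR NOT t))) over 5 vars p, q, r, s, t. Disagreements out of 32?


F1 = (((r XOR r) IMPLIES (NOT r AND NOT t)) XOR (NOT q AND (q AND p)))
F2 = (p AND ((t OR s) XOR (s OR NOT t)))
Evaluate both on each of 32 rows (bits = p,q,r,s,t):
  row 0 [00000]: F1=1 F2=0 (differ) -> 1
  row 1 [00001]: F1=1 F2=0 (differ) -> 1
  row 2 [00010]: F1=1 F2=0 (differ) -> 1
  row 3 [00011]: F1=1 F2=0 (differ) -> 1
  row 4 [00100]: F1=1 F2=0 (differ) -> 1
  row 5 [00101]: F1=1 F2=0 (differ) -> 1
  row 6 [00110]: F1=1 F2=0 (differ) -> 1
  row 7 [00111]: F1=1 F2=0 (differ) -> 1
  row 8 [01000]: F1=1 F2=0 (differ) -> 1
  row 9 [01001]: F1=1 F2=0 (differ) -> 1
  row 10 [01010]: F1=1 F2=0 (differ) -> 1
  row 11 [01011]: F1=1 F2=0 (differ) -> 1
  row 12 [01100]: F1=1 F2=0 (differ) -> 1
  row 13 [01101]: F1=1 F2=0 (differ) -> 1
  row 14 [01110]: F1=1 F2=0 (differ) -> 1
  row 15 [01111]: F1=1 F2=0 (differ) -> 1
  row 16 [10000]: F1=1 F2=1 -> 0
  row 17 [10001]: F1=1 F2=1 -> 0
  row 18 [10010]: F1=1 F2=0 (differ) -> 1
  row 19 [10011]: F1=1 F2=0 (differ) -> 1
  row 20 [10100]: F1=1 F2=1 -> 0
  row 21 [10101]: F1=1 F2=1 -> 0
  row 22 [10110]: F1=1 F2=0 (differ) -> 1
  row 23 [10111]: F1=1 F2=0 (differ) -> 1
  row 24 [11000]: F1=1 F2=1 -> 0
  row 25 [11001]: F1=1 F2=1 -> 0
  row 26 [11010]: F1=1 F2=0 (differ) -> 1
  row 27 [11011]: F1=1 F2=0 (differ) -> 1
  row 28 [11100]: F1=1 F2=1 -> 0
  row 29 [11101]: F1=1 F2=1 -> 0
  row 30 [11110]: F1=1 F2=0 (differ) -> 1
  row 31 [11111]: F1=1 F2=0 (differ) -> 1
Full result column, 8 rows per line (p,q fixed per line; r,s,t runs 000..111 left to right):
  rows 0-7 [p,q=00]: 11111111  (ones: 8)
  rows 8-15 [p,q=01]: 11111111  (ones: 8)
  rows 16-23 [p,q=10]: 00110011  (ones: 4)
  rows 24-31 [p,q=11]: 00110011  (ones: 4)
Disagreements = 8+8+4+4 = 24

24


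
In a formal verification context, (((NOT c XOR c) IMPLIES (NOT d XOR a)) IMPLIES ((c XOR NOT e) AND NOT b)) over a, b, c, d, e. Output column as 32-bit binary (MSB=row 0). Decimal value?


Formula: (((NOT c XOR c) IMPLIES (NOT d XOR a)) IMPLIES ((c XOR NOT e) AND NOT b)) over a, b, c, d, e (32 rows)
Evaluate each row (bits = a,b,c,d,e, MSB first):
  row 0 [00000]: (((NOT 0 XOR 0) IMPLIES (NOT 0 XOR 0)) IMPLIES ((0 XOR NOT 0) AND NOT 0)) -> 1
  row 1 [00001]: (((NOT 0 XOR 0) IMPLIES (NOT 0 XOR 0)) IMPLIES ((0 XOR NOT 1) AND NOT 0)) -> 0
  row 2 [00010]: (((NOT 0 XOR 0) IMPLIES (NOT 1 XOR 0)) IMPLIES ((0 XOR NOT 0) AND NOT 0)) -> 1
  row 3 [00011]: (((NOT 0 XOR 0) IMPLIES (NOT 1 XOR 0)) IMPLIES ((0 XOR NOT 1) AND NOT 0)) -> 1
  row 4 [00100]: (((NOT 1 XOR 1) IMPLIES (NOT 0 XOR 0)) IMPLIES ((1 XOR NOT 0) AND NOT 0)) -> 0
  row 5 [00101]: (((NOT 1 XOR 1) IMPLIES (NOT 0 XOR 0)) IMPLIES ((1 XOR NOT 1) AND NOT 0)) -> 1
  row 6 [00110]: (((NOT 1 XOR 1) IMPLIES (NOT 1 XOR 0)) IMPLIES ((1 XOR NOT 0) AND NOT 0)) -> 1
  row 7 [00111]: (((NOT 1 XOR 1) IMPLIES (NOT 1 XOR 0)) IMPLIES ((1 XOR NOT 1) AND NOT 0)) -> 1
  row 8 [01000]: (((NOT 0 XOR 0) IMPLIES (NOT 0 XOR 0)) IMPLIES ((0 XOR NOT 0) AND NOT 1)) -> 0
  row 9 [01001]: (((NOT 0 XOR 0) IMPLIES (NOT 0 XOR 0)) IMPLIES ((0 XOR NOT 1) AND NOT 1)) -> 0
  row 10 [01010]: (((NOT 0 XOR 0) IMPLIES (NOT 1 XOR 0)) IMPLIES ((0 XOR NOT 0) AND NOT 1)) -> 1
  row 11 [01011]: (((NOT 0 XOR 0) IMPLIES (NOT 1 XOR 0)) IMPLIES ((0 XOR NOT 1) AND NOT 1)) -> 1
  row 12 [01100]: (((NOT 1 XOR 1) IMPLIES (NOT 0 XOR 0)) IMPLIES ((1 XOR NOT 0) AND NOT 1)) -> 0
  row 13 [01101]: (((NOT 1 XOR 1) IMPLIES (NOT 0 XOR 0)) IMPLIES ((1 XOR NOT 1) AND NOT 1)) -> 0
  row 14 [01110]: (((NOT 1 XOR 1) IMPLIES (NOT 1 XOR 0)) IMPLIES ((1 XOR NOT 0) AND NOT 1)) -> 1
  row 15 [01111]: (((NOT 1 XOR 1) IMPLIES (NOT 1 XOR 0)) IMPLIES ((1 XOR NOT 1) AND NOT 1)) -> 1
  row 16 [10000]: (((NOT 0 XOR 0) IMPLIES (NOT 0 XOR 1)) IMPLIES ((0 XOR NOT 0) AND NOT 0)) -> 1
  row 17 [10001]: (((NOT 0 XOR 0) IMPLIES (NOT 0 XOR 1)) IMPLIES ((0 XOR NOT 1) AND NOT 0)) -> 1
  row 18 [10010]: (((NOT 0 XOR 0) IMPLIES (NOT 1 XOR 1)) IMPLIES ((0 XOR NOT 0) AND NOT 0)) -> 1
  row 19 [10011]: (((NOT 0 XOR 0) IMPLIES (NOT 1 XOR 1)) IMPLIES ((0 XOR NOT 1) AND NOT 0)) -> 0
  row 20 [10100]: (((NOT 1 XOR 1) IMPLIES (NOT 0 XOR 1)) IMPLIES ((1 XOR NOT 0) AND NOT 0)) -> 1
  row 21 [10101]: (((NOT 1 XOR 1) IMPLIES (NOT 0 XOR 1)) IMPLIES ((1 XOR NOT 1) AND NOT 0)) -> 1
  row 22 [10110]: (((NOT 1 XOR 1) IMPLIES (NOT 1 XOR 1)) IMPLIES ((1 XOR NOT 0) AND NOT 0)) -> 0
  row 23 [10111]: (((NOT 1 XOR 1) IMPLIES (NOT 1 XOR 1)) IMPLIES ((1 XOR NOT 1) AND NOT 0)) -> 1
  row 24 [11000]: (((NOT 0 XOR 0) IMPLIES (NOT 0 XOR 1)) IMPLIES ((0 XOR NOT 0) AND NOT 1)) -> 1
  row 25 [11001]: (((NOT 0 XOR 0) IMPLIES (NOT 0 XOR 1)) IMPLIES ((0 XOR NOT 1) AND NOT 1)) -> 1
  row 26 [11010]: (((NOT 0 XOR 0) IMPLIES (NOT 1 XOR 1)) IMPLIES ((0 XOR NOT 0) AND NOT 1)) -> 0
  row 27 [11011]: (((NOT 0 XOR 0) IMPLIES (NOT 1 XOR 1)) IMPLIES ((0 XOR NOT 1) AND NOT 1)) -> 0
  row 28 [11100]: (((NOT 1 XOR 1) IMPLIES (NOT 0 XOR 1)) IMPLIES ((1 XOR NOT 0) AND NOT 1)) -> 1
  row 29 [11101]: (((NOT 1 XOR 1) IMPLIES (NOT 0 XOR 1)) IMPLIES ((1 XOR NOT 1) AND NOT 1)) -> 1
  row 30 [11110]: (((NOT 1 XOR 1) IMPLIES (NOT 1 XOR 1)) IMPLIES ((1 XOR NOT 0) AND NOT 1)) -> 0
  row 31 [11111]: (((NOT 1 XOR 1) IMPLIES (NOT 1 XOR 1)) IMPLIES ((1 XOR NOT 1) AND NOT 1)) -> 0
Full result column, 4 rows per line (a,b,c fixed per line; d,e runs 00..11 left to right):
  rows 0-3 [a,b,c=000]: 1011  = hex B
  rows 4-7 [a,b,c=001]: 0111  = hex 7
  rows 8-11 [a,b,c=010]: 0011  = hex 3
  rows 12-15 [a,b,c=011]: 0011  = hex 3
  rows 16-19 [a,b,c=100]: 1110  = hex E
  rows 20-23 [a,b,c=101]: 1101  = hex D
  rows 24-27 [a,b,c=110]: 1100  = hex C
  rows 28-31 [a,b,c=111]: 1100  = hex C
Output column (row 0 .. row 31) = 10110111001100111110110111001100
Output column grouped in 4s = 1011 0111 0011 0011 1110 1101 1100 1100 = 0xB733EDCC
Convert to decimal digit by digit (value = value*16 + digit):
  B -> 11
  11*16 + 7 = 183
  183*16 + 3 = 2931
  2931*16 + 3 = 46899
  46899*16 + 14 (E) = 750398
  750398*16 + 13 (D) = 12006381
  12006381*16 + 12 (C) = 192102108
  192102108*16 + 12 (C) = 3073633740
Decimal = 3073633740

3073633740


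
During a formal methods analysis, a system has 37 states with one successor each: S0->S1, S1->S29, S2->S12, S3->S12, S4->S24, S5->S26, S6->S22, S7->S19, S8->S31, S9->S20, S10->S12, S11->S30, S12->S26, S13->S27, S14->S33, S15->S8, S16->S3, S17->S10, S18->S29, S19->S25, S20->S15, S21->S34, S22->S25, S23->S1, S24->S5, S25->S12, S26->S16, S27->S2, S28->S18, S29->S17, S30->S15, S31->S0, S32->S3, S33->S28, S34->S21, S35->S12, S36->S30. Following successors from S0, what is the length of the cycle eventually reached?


Trace from S0 until a state repeats:
  S0 -> S1 -> S29 -> S17 -> S10 -> S12 -> S26 -> S16 -> S3 -> S12
S12 first seen at step 5, revisited at step 9.
Cycle length = 9 - 5 = 4

4


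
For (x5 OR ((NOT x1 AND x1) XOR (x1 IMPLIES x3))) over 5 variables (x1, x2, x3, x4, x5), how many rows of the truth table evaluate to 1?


Formula: (x5 OR ((NOT x1 AND x1) XOR (x1 IMPLIES x3))) over 5 vars (32 rows)
Evaluate each row (x1, x2, x3, x4, x5 as bits, MSB first):
  row 0 [00000]: (0 OR ((NOT 0 AND 0) XOR (0 IMPLIES 0))) -> 1
  row 1 [00001]: (1 OR ((NOT 0 AND 0) XOR (0 IMPLIES 0))) -> 1
  row 2 [00010]: (0 OR ((NOT 0 AND 0) XOR (0 IMPLIES 0))) -> 1
  row 3 [00011]: (1 OR ((NOT 0 AND 0) XOR (0 IMPLIES 0))) -> 1
  row 4 [00100]: (0 OR ((NOT 0 AND 0) XOR (0 IMPLIES 1))) -> 1
  row 5 [00101]: (1 OR ((NOT 0 AND 0) XOR (0 IMPLIES 1))) -> 1
  row 6 [00110]: (0 OR ((NOT 0 AND 0) XOR (0 IMPLIES 1))) -> 1
  row 7 [00111]: (1 OR ((NOT 0 AND 0) XOR (0 IMPLIES 1))) -> 1
  row 8 [01000]: (0 OR ((NOT 0 AND 0) XOR (0 IMPLIES 0))) -> 1
  row 9 [01001]: (1 OR ((NOT 0 AND 0) XOR (0 IMPLIES 0))) -> 1
  row 10 [01010]: (0 OR ((NOT 0 AND 0) XOR (0 IMPLIES 0))) -> 1
  row 11 [01011]: (1 OR ((NOT 0 AND 0) XOR (0 IMPLIES 0))) -> 1
  row 12 [01100]: (0 OR ((NOT 0 AND 0) XOR (0 IMPLIES 1))) -> 1
  row 13 [01101]: (1 OR ((NOT 0 AND 0) XOR (0 IMPLIES 1))) -> 1
  row 14 [01110]: (0 OR ((NOT 0 AND 0) XOR (0 IMPLIES 1))) -> 1
  row 15 [01111]: (1 OR ((NOT 0 AND 0) XOR (0 IMPLIES 1))) -> 1
  row 16 [10000]: (0 OR ((NOT 1 AND 1) XOR (1 IMPLIES 0))) -> 0
  row 17 [10001]: (1 OR ((NOT 1 AND 1) XOR (1 IMPLIES 0))) -> 1
  row 18 [10010]: (0 OR ((NOT 1 AND 1) XOR (1 IMPLIES 0))) -> 0
  row 19 [10011]: (1 OR ((NOT 1 AND 1) XOR (1 IMPLIES 0))) -> 1
  row 20 [10100]: (0 OR ((NOT 1 AND 1) XOR (1 IMPLIES 1))) -> 1
  row 21 [10101]: (1 OR ((NOT 1 AND 1) XOR (1 IMPLIES 1))) -> 1
  row 22 [10110]: (0 OR ((NOT 1 AND 1) XOR (1 IMPLIES 1))) -> 1
  row 23 [10111]: (1 OR ((NOT 1 AND 1) XOR (1 IMPLIES 1))) -> 1
  row 24 [11000]: (0 OR ((NOT 1 AND 1) XOR (1 IMPLIES 0))) -> 0
  row 25 [11001]: (1 OR ((NOT 1 AND 1) XOR (1 IMPLIES 0))) -> 1
  row 26 [11010]: (0 OR ((NOT 1 AND 1) XOR (1 IMPLIES 0))) -> 0
  row 27 [11011]: (1 OR ((NOT 1 AND 1) XOR (1 IMPLIES 0))) -> 1
  row 28 [11100]: (0 OR ((NOT 1 AND 1) XOR (1 IMPLIES 1))) -> 1
  row 29 [11101]: (1 OR ((NOT 1 AND 1) XOR (1 IMPLIES 1))) -> 1
  row 30 [11110]: (0 OR ((NOT 1 AND 1) XOR (1 IMPLIES 1))) -> 1
  row 31 [11111]: (1 OR ((NOT 1 AND 1) XOR (1 IMPLIES 1))) -> 1
Full result column, 8 rows per line (x1,x2 fixed per line; x3,x4,x5 runs 000..111 left to right):
  rows 0-7 [x1,x2=00]: 11111111  (ones: 8)
  rows 8-15 [x1,x2=01]: 11111111  (ones: 8)
  rows 16-23 [x1,x2=10]: 01011111  (ones: 6)
  rows 24-31 [x1,x2=11]: 01011111  (ones: 6)
Count of 1-rows = 8+8+6+6 = 28

28


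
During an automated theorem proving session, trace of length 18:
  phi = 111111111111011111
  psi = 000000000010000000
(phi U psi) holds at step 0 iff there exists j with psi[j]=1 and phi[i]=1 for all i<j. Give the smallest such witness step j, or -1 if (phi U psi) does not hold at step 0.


(phi U psi) at 0: need smallest j with psi[j]=1 and phi[i]=1 for all i in [0,j).
Scan from step 0:
  step 0: phi=1, psi=0 -> continue
  step 1: phi=1, psi=0 -> continue
  step 2: phi=1, psi=0 -> continue
  step 3: phi=1, psi=0 -> continue
  step 10: psi=1 and phi held for [0,10) -> witness found
Witness step = 10

10


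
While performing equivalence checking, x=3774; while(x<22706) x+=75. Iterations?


Step 1: x goes from 3774 toward 22706 by 75; the body runs while x<22706, so iterations = ceil((bound-start)/step)
Step 2: Distance=18932
Step 3: ceil(18932/75)=253

253


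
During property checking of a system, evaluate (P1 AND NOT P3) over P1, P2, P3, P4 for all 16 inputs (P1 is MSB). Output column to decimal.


Formula: (P1 AND NOT P3) over P1, P2, P3, P4 (16 rows)
Evaluate each row (bits = P1,P2,P3,P4, MSB first):
  row 0 [0000]: (0 AND NOT 0) -> 0
  row 1 [0001]: (0 AND NOT 0) -> 0
  row 2 [0010]: (0 AND NOT 1) -> 0
  row 3 [0011]: (0 AND NOT 1) -> 0
  row 4 [0100]: (0 AND NOT 0) -> 0
  row 5 [0101]: (0 AND NOT 0) -> 0
  row 6 [0110]: (0 AND NOT 1) -> 0
  row 7 [0111]: (0 AND NOT 1) -> 0
  row 8 [1000]: (1 AND NOT 0) -> 1
  row 9 [1001]: (1 AND NOT 0) -> 1
  row 10 [1010]: (1 AND NOT 1) -> 0
  row 11 [1011]: (1 AND NOT 1) -> 0
  row 12 [1100]: (1 AND NOT 0) -> 1
  row 13 [1101]: (1 AND NOT 0) -> 1
  row 14 [1110]: (1 AND NOT 1) -> 0
  row 15 [1111]: (1 AND NOT 1) -> 0
Full result column, 4 rows per line (P1,P2 fixed per line; P3,P4 runs 00..11 left to right):
  rows 0-3 [P1,P2=00]: 0000  = hex 0
  rows 4-7 [P1,P2=01]: 0000  = hex 0
  rows 8-11 [P1,P2=10]: 1100  = hex C
  rows 12-15 [P1,P2=11]: 1100  = hex C
Output column (row 0 .. row 15) = 0000000011001100
Output column grouped in 4s = 0000 0000 1100 1100 = 0x00CC
Convert to decimal digit by digit (value = value*16 + digit):
  0 -> 0
  0*16 + 0 = 0
  0*16 + 12 (C) = 12
  12*16 + 12 (C) = 204
Decimal = 204

204


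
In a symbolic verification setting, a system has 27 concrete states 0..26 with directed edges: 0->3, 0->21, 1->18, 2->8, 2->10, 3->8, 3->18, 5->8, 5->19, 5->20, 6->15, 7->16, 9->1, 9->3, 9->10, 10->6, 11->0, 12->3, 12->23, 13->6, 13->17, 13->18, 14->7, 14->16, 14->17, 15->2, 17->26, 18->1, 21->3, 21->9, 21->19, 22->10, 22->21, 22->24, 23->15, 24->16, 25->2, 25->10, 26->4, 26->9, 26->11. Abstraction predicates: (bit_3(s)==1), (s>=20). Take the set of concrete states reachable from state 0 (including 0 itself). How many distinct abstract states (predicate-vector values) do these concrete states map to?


BFS from 0:
Concrete reachable: {0, 1, 2, 3, 6, 8, 9, 10, 15, 18, 19, 21}
Abstract via predicates (bit_3(s)==1), (s>=20):
  (0,0) <- {0, 1, 2, 3, 6, 18, 19}
  (0,1) <- {21}
  (1,0) <- {8, 9, 10, 15}
Distinct abstract states = 3

3


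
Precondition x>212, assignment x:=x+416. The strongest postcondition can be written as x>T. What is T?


Formula: sp(P, x:=E) = exists old_x. (x = E[old_x/x]) AND P[old_x/x] (old_x is the value of x before the assignment; eliminate old_x by solving x = E[old_x/x] for old_x)
Step 1: Precondition P: x>212, i.e. old_x > 212
Step 2: Assignment gives x = old_x + 416, so old_x = x - 416
Step 3: Substitute into P: x - 416 > 212
Step 4: Simplify: x > 212+416 = 628

628


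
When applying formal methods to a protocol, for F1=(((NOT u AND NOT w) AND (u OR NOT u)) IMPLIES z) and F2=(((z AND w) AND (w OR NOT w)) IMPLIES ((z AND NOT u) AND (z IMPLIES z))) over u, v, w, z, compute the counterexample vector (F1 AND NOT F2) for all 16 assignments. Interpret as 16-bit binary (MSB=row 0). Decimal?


F1 = (((NOT u AND NOT w) AND (u OR NOT u)) IMPLIES z)
F2 = (((z AND w) AND (w OR NOT w)) IMPLIES ((z AND NOT u) AND (z IMPLIES z)))
Counterexample to F1=>F2 is where F1=1 and F2=0.
Evaluate each row (bits = u,v,w,z, MSB first):
  row 0 [0000]: F1=0 F2=1 -> F1&~F2 -> 0
  row 1 [0001]: F1=1 F2=1 -> F1&~F2 -> 0
  row 2 [0010]: F1=1 F2=1 -> F1&~F2 -> 0
  row 3 [0011]: F1=1 F2=1 -> F1&~F2 -> 0
  row 4 [0100]: F1=0 F2=1 -> F1&~F2 -> 0
  row 5 [0101]: F1=1 F2=1 -> F1&~F2 -> 0
  row 6 [0110]: F1=1 F2=1 -> F1&~F2 -> 0
  row 7 [0111]: F1=1 F2=1 -> F1&~F2 -> 0
  row 8 [1000]: F1=1 F2=1 -> F1&~F2 -> 0
  row 9 [1001]: F1=1 F2=1 -> F1&~F2 -> 0
  row 10 [1010]: F1=1 F2=1 -> F1&~F2 -> 0
  row 11 [1011]: F1=1 F2=0 -> F1&~F2 -> 1
  row 12 [1100]: F1=1 F2=1 -> F1&~F2 -> 0
  row 13 [1101]: F1=1 F2=1 -> F1&~F2 -> 0
  row 14 [1110]: F1=1 F2=1 -> F1&~F2 -> 0
  row 15 [1111]: F1=1 F2=0 -> F1&~F2 -> 1
Full result column, 4 rows per line (u,v fixed per line; w,z runs 00..11 left to right):
  rows 0-3 [u,v=00]: 0000  = hex 0
  rows 4-7 [u,v=01]: 0000  = hex 0
  rows 8-11 [u,v=10]: 0001  = hex 1
  rows 12-15 [u,v=11]: 0001  = hex 1
Counterexample vector (row 0 .. row 15) = 0000000000010001
Output column grouped in 4s = 0000 0000 0001 0001 = 0x0011
Convert to decimal digit by digit (value = value*16 + digit):
  0 -> 0
  0*16 + 0 = 0
  0*16 + 1 = 1
  1*16 + 1 = 17
Decimal = 17

17
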